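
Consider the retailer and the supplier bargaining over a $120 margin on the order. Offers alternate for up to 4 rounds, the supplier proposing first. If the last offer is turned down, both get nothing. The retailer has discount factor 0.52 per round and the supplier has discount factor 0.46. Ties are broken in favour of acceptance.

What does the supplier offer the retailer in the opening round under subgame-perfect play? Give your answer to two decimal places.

Round 4 (the retailer proposes): rejection yields 0 for the supplier; the retailer offers 0 and keeps 120.
Round 3 (the supplier proposes): the retailer can get 120 next round, worth 0.52 × 120 = 62.4 now. The supplier offers 62.4 and keeps 120 − 62.4 = 57.6.
Round 2 (the retailer proposes): the supplier can get 57.6 next round, worth 0.46 × 57.6 = 26.496 now, so the retailer offers 26.496, keeping 93.504.
Round 1 (the supplier proposes): the retailer can get 93.504 next round, worth 0.52 × 93.504 = 48.62208 now. The supplier offers 48.62208 and keeps 120 − 48.62208 = 71.37792.

48.62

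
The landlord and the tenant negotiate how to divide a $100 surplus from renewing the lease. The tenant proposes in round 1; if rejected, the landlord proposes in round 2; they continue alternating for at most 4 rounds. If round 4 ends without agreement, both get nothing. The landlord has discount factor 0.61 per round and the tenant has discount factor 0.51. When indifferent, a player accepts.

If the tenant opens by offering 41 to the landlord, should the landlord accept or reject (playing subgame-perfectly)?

Round 4 (the landlord proposes): rejection yields 0 for the tenant; the landlord offers 0 and keeps 100.
Round 3 (the tenant proposes): the landlord can get 100 next round, worth 0.61 × 100 = 61 now. The tenant offers 61 and keeps 100 − 61 = 39.
Round 2 (the landlord proposes): the tenant can get 39 next round, worth 0.51 × 39 = 19.89 now; the landlord offers that and keeps 80.11.
So by rejecting in round 1, the landlord gets 80.11 next round, worth 0.61 × 80.11 = 48.8671 now.
Offer 41 < 48.8671, so the landlord rejects.

Reject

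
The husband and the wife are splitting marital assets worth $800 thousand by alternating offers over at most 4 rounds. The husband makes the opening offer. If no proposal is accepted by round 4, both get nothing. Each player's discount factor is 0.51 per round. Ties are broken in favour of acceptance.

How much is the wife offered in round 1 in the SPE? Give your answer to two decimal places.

By backward induction:
Round 4 (the wife proposes): rejection yields 0 for the husband; the wife offers 0 and keeps 800.
Round 3 (the husband proposes): the wife can get 800 next round, worth 0.51 × 800 = 408 now, so the husband offers 408, keeping 392.
Round 2 (the wife proposes): the husband can get 392 next round, worth 0.51 × 392 = 199.92 now. The wife offers 199.92 and keeps 800 − 199.92 = 600.08.
Round 1 (the husband proposes): the wife can get 600.08 next round, worth 0.51 × 600.08 = 306.0408 now; the husband offers that and keeps 493.9592.

306.04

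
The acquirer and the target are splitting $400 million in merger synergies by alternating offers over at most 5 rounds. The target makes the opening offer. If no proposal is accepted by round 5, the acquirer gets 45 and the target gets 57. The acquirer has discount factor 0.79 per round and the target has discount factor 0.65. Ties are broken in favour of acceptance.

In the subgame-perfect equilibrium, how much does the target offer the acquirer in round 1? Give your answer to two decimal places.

Round 5 (the target proposes): the acquirer gets 45 if talks fail, so the target offers 45 and keeps 355.
Round 4 (the acquirer proposes): the target can get 355 next round, worth 0.65 × 355 = 230.75 now; the acquirer offers that and keeps 169.25.
Round 3 (the target proposes): the acquirer can get 169.25 next round, worth 0.79 × 169.25 = 133.7075 now. The target offers 133.7075 and keeps 400 − 133.7075 = 266.2925.
Round 2 (the acquirer proposes): the target can get 266.2925 next round, worth 0.65 × 266.2925 = 173.090125 now. The acquirer offers 173.090125 and keeps 400 − 173.090125 = 226.909875.
Round 1 (the target proposes): the acquirer can get 226.909875 next round, worth 0.79 × 226.909875 = 179.25880125 now; the target offers that and keeps 220.74119875.

179.26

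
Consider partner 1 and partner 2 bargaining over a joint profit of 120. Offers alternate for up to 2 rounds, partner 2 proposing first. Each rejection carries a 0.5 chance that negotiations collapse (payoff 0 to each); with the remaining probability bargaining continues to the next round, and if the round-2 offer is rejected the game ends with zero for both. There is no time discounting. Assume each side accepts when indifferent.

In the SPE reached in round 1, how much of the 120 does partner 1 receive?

60

Round 2 (partner 1 proposes): rejection yields 0 for partner 2; partner 1 offers 0 and keeps 120.
Round 1 (partner 2 proposes): rejecting gives partner 1 an expected 0.5 × 120 = 60, so partner 2 offers 60, keeping 60.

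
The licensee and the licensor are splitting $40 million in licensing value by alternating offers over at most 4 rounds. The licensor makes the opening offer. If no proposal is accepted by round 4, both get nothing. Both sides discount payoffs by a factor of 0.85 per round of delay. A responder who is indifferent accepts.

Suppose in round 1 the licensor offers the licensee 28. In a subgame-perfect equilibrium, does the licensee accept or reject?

Reject

Work out the licensee's continuation value if the offer is rejected.
Round 4 (the licensee proposes): rejection yields 0 for the licensor; the licensee offers 0 and keeps 40.
Round 3 (the licensor proposes): the licensee can get 40 next round, worth 0.85 × 40 = 34 now. The licensor offers 34 and keeps 40 − 34 = 6.
Round 2 (the licensee proposes): the licensor can get 6 next round, worth 0.85 × 6 = 5.1 now, so the licensee offers 5.1, keeping 34.9.
So by rejecting in round 1, the licensee gets 34.9 next round, worth 0.85 × 34.9 = 29.665 now.
Offer 28 < 29.665, so the licensee rejects.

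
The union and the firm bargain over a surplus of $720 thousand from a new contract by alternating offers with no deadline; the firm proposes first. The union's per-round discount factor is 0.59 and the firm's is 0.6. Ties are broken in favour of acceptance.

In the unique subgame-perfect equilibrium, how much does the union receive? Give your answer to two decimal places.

Let x be the firm's share when the firm proposes and y be the union's share when the union proposes.
The union accepts iff offered ≥ 0.59·y, so x = 720 − 0.59y. Symmetrically y = 720 − 0.6x.
Substituting: x = 720 − 0.59(720 − 0.6x), giving x(1 − 0.6·0.59) = 720(1 − 0.59).
So x = 720 × 0.41 / 0.646 ≈ 456.9659, and the union receives 720 − x ≈ 263.0341.

263.03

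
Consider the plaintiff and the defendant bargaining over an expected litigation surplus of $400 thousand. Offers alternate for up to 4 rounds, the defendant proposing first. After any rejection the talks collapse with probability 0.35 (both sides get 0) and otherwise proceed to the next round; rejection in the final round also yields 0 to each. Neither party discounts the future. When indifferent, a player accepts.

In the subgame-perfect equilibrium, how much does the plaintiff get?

By backward induction:
Round 4 (the plaintiff proposes): the defendant will accept anything ≥ 0, so the plaintiff offers 0 and keeps 400.
Round 3 (the defendant proposes): rejecting gives the plaintiff an expected 0.65 × 400 = 260. The defendant offers 260 and keeps 400 − 260 = 140.
Round 2 (the plaintiff proposes): rejecting gives the defendant an expected 0.65 × 140 = 91; the plaintiff offers that and keeps 309.
Round 1 (the defendant proposes): rejecting gives the plaintiff an expected 0.65 × 309 = 200.85, so the defendant offers 200.85, keeping 199.15.

200.85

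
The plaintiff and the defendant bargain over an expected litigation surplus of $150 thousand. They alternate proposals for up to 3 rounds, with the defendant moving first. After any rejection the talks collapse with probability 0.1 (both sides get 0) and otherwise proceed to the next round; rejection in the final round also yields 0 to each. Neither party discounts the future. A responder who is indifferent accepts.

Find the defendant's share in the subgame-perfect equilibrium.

136.5

By backward induction:
Round 3 (the defendant proposes): the plaintiff will accept anything ≥ 0, so the defendant offers 0 and keeps 150.
Round 2 (the plaintiff proposes): rejecting gives the defendant an expected 0.9 × 150 = 135; the plaintiff offers that and keeps 15.
Round 1 (the defendant proposes): rejecting gives the plaintiff an expected 0.9 × 15 = 13.5. The defendant offers 13.5 and keeps 150 − 13.5 = 136.5.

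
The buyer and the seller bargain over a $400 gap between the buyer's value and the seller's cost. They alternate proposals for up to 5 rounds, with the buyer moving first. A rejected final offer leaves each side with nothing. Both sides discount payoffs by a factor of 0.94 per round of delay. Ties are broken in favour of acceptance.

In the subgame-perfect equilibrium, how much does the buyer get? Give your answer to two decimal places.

By backward induction:
Round 5 (the buyer proposes): the seller will accept anything ≥ 0, so the buyer offers 0 and keeps 400.
Round 4 (the seller proposes): the buyer can get 400 next round, worth 0.94 × 400 = 376 now; the seller offers that and keeps 24.
Round 3 (the buyer proposes): the seller can get 24 next round, worth 0.94 × 24 = 22.56 now. The buyer offers 22.56 and keeps 400 − 22.56 = 377.44.
Round 2 (the seller proposes): the buyer can get 377.44 next round, worth 0.94 × 377.44 = 354.7936 now, so the seller offers 354.7936, keeping 45.2064.
Round 1 (the buyer proposes): the seller can get 45.2064 next round, worth 0.94 × 45.2064 = 42.494016 now. The buyer offers 42.494016 and keeps 400 − 42.494016 = 357.505984.

357.51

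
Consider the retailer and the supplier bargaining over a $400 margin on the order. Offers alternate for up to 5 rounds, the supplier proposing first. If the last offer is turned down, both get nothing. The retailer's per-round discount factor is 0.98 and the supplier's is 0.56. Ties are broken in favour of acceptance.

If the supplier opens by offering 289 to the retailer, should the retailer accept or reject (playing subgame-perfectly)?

Round 5 (the supplier proposes): the retailer will accept anything ≥ 0, so the supplier offers 0 and keeps 400.
Round 4 (the retailer proposes): the supplier can get 400 next round, worth 0.56 × 400 = 224 now. The retailer offers 224 and keeps 400 − 224 = 176.
Round 3 (the supplier proposes): the retailer can get 176 next round, worth 0.98 × 176 = 172.48 now. The supplier offers 172.48 and keeps 400 − 172.48 = 227.52.
Round 2 (the retailer proposes): the supplier can get 227.52 next round, worth 0.56 × 227.52 = 127.4112 now. The retailer offers 127.4112 and keeps 400 − 127.4112 = 272.5888.
So by rejecting in round 1, the retailer gets 272.5888 next round, worth 0.98 × 272.5888 = 267.137024 now.
Offer 289 ≥ 267.137024, so the retailer accepts.

Accept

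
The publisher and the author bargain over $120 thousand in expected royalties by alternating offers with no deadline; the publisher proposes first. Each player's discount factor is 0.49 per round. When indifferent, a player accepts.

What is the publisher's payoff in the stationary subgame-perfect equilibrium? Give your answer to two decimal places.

80.54

Let x be the publisher's share when the publisher proposes and y be the author's share when the author proposes.
The author accepts iff offered ≥ 0.49·y, so x = 120 − 0.49y. Symmetrically y = 120 − 0.49x.
Substituting: x = 120 − 0.49(120 − 0.49x), giving x(1 − 0.49·0.49) = 120(1 − 0.49).
So x = 120 × 0.51 / 0.7599 ≈ 80.5369, and the author receives 120 − x ≈ 39.4631.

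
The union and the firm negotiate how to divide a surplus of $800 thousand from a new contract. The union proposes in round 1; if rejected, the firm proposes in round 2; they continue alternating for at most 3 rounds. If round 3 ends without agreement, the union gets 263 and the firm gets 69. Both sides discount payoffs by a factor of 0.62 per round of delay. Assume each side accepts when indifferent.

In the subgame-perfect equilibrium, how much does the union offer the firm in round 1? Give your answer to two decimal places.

215.00

Round 3 (the union proposes): the firm gets 69 if talks fail, so the union offers 69 and keeps 731.
Round 2 (the firm proposes): the union can get 731 next round, worth 0.62 × 731 = 453.22 now; the firm offers that and keeps 346.78.
Round 1 (the union proposes): the firm can get 346.78 next round, worth 0.62 × 346.78 = 215.0036 now; the union offers that and keeps 584.9964.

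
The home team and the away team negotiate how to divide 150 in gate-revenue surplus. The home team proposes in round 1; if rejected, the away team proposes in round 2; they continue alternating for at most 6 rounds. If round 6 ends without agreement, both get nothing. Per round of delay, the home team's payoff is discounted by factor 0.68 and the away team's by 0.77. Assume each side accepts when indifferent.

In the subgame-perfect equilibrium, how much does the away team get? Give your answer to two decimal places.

87.98

Round 6 (the away team proposes): rejection yields 0 for the home team; the away team offers 0 and keeps 150.
Round 5 (the home team proposes): the away team can get 150 next round, worth 0.77 × 150 = 115.5 now, so the home team offers 115.5, keeping 34.5.
Round 4 (the away team proposes): the home team can get 34.5 next round, worth 0.68 × 34.5 = 23.46 now, so the away team offers 23.46, keeping 126.54.
Round 3 (the home team proposes): the away team can get 126.54 next round, worth 0.77 × 126.54 = 97.4358 now; the home team offers that and keeps 52.5642.
Round 2 (the away team proposes): the home team can get 52.5642 next round, worth 0.68 × 52.5642 = 35.743656 now; the away team offers that and keeps 114.256344.
Round 1 (the home team proposes): the away team can get 114.256344 next round, worth 0.77 × 114.256344 = 87.97738488 now. The home team offers 87.97738488 and keeps 150 − 87.97738488 = 62.02261512.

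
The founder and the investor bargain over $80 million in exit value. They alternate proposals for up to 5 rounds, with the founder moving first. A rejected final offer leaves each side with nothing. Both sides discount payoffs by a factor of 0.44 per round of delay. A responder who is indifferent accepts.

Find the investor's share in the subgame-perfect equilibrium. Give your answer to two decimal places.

23.53

Round 5 (the founder proposes): rejection yields 0 for the investor; the founder offers 0 and keeps 80.
Round 4 (the investor proposes): the founder can get 80 next round, worth 0.44 × 80 = 35.2 now. The investor offers 35.2 and keeps 80 − 35.2 = 44.8.
Round 3 (the founder proposes): the investor can get 44.8 next round, worth 0.44 × 44.8 = 19.712 now. The founder offers 19.712 and keeps 80 − 19.712 = 60.288.
Round 2 (the investor proposes): the founder can get 60.288 next round, worth 0.44 × 60.288 = 26.52672 now, so the investor offers 26.52672, keeping 53.47328.
Round 1 (the founder proposes): the investor can get 53.47328 next round, worth 0.44 × 53.47328 = 23.5282432 now, so the founder offers 23.5282432, keeping 56.4717568.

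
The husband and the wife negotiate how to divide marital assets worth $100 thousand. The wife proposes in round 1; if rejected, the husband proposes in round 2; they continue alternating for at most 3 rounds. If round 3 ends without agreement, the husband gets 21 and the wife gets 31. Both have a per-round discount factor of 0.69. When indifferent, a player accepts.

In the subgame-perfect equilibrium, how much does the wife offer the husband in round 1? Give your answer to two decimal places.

Round 3 (the wife proposes): the husband gets 21 if talks fail, so the wife offers 21 and keeps 79.
Round 2 (the husband proposes): the wife can get 79 next round, worth 0.69 × 79 = 54.51 now. The husband offers 54.51 and keeps 100 − 54.51 = 45.49.
Round 1 (the wife proposes): the husband can get 45.49 next round, worth 0.69 × 45.49 = 31.3881 now, so the wife offers 31.3881, keeping 68.6119.

31.39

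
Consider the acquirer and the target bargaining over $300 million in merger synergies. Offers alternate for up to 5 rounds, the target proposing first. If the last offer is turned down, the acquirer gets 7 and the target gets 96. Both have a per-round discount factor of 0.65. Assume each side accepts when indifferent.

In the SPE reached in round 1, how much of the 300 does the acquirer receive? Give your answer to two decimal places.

98.34

Round 5 (the target proposes): the acquirer gets 7 if talks fail, so the target offers 7 and keeps 293.
Round 4 (the acquirer proposes): the target can get 293 next round, worth 0.65 × 293 = 190.45 now; the acquirer offers that and keeps 109.55.
Round 3 (the target proposes): the acquirer can get 109.55 next round, worth 0.65 × 109.55 = 71.2075 now, so the target offers 71.2075, keeping 228.7925.
Round 2 (the acquirer proposes): the target can get 228.7925 next round, worth 0.65 × 228.7925 = 148.715125 now, so the acquirer offers 148.715125, keeping 151.284875.
Round 1 (the target proposes): the acquirer can get 151.284875 next round, worth 0.65 × 151.284875 = 98.33516875 now; the target offers that and keeps 201.66483125.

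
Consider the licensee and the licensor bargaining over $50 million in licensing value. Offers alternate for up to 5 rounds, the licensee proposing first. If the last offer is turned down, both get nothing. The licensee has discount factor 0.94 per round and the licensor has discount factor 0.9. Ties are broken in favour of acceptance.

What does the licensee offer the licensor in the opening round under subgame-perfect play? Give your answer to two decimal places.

4.98

Round 5 (the licensee proposes): the licensor will accept anything ≥ 0, so the licensee offers 0 and keeps 50.
Round 4 (the licensor proposes): the licensee can get 50 next round, worth 0.94 × 50 = 47 now; the licensor offers that and keeps 3.
Round 3 (the licensee proposes): the licensor can get 3 next round, worth 0.9 × 3 = 2.7 now, so the licensee offers 2.7, keeping 47.3.
Round 2 (the licensor proposes): the licensee can get 47.3 next round, worth 0.94 × 47.3 = 44.462 now, so the licensor offers 44.462, keeping 5.538.
Round 1 (the licensee proposes): the licensor can get 5.538 next round, worth 0.9 × 5.538 = 4.9842 now, so the licensee offers 4.9842, keeping 45.0158.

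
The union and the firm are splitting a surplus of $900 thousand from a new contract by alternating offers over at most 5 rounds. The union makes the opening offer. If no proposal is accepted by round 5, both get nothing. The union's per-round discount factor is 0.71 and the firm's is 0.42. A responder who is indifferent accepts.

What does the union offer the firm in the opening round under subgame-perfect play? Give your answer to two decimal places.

142.31

Work backward from the last round.
Round 5 (the union proposes): the firm will accept anything ≥ 0, so the union offers 0 and keeps 900.
Round 4 (the firm proposes): the union can get 900 next round, worth 0.71 × 900 = 639 now; the firm offers that and keeps 261.
Round 3 (the union proposes): the firm can get 261 next round, worth 0.42 × 261 = 109.62 now, so the union offers 109.62, keeping 790.38.
Round 2 (the firm proposes): the union can get 790.38 next round, worth 0.71 × 790.38 = 561.1698 now. The firm offers 561.1698 and keeps 900 − 561.1698 = 338.8302.
Round 1 (the union proposes): the firm can get 338.8302 next round, worth 0.42 × 338.8302 = 142.308684 now. The union offers 142.308684 and keeps 900 − 142.308684 = 757.691316.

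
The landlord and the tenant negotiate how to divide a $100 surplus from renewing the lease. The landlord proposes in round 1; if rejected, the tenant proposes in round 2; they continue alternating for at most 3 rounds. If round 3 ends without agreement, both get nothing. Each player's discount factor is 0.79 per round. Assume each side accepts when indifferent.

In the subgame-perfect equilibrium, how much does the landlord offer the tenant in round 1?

16.59

Work backward from the last round.
Round 3 (the landlord proposes): the tenant will accept anything ≥ 0, so the landlord offers 0 and keeps 100.
Round 2 (the tenant proposes): the landlord can get 100 next round, worth 0.79 × 100 = 79 now, so the tenant offers 79, keeping 21.
Round 1 (the landlord proposes): the tenant can get 21 next round, worth 0.79 × 21 = 16.59 now; the landlord offers that and keeps 83.41.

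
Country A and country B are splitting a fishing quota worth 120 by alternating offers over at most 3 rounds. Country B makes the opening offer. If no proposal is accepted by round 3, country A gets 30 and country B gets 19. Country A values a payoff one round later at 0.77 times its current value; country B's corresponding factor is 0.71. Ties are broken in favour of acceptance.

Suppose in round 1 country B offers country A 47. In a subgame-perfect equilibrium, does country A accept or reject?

Round 3 (country B proposes): country A gets 30 if talks fail, so country B offers 30 and keeps 90.
Round 2 (country A proposes): country B can get 90 next round, worth 0.71 × 90 = 63.9 now. Country A offers 63.9 and keeps 120 − 63.9 = 56.1.
So by rejecting in round 1, country A gets 56.1 next round, worth 0.77 × 56.1 = 43.197 now.
Offer 47 ≥ 43.197, so country A accepts.

Accept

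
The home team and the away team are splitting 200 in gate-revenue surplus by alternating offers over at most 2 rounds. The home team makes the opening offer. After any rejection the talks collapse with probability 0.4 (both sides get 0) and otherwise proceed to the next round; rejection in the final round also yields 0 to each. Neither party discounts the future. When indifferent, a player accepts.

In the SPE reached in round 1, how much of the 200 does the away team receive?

Round 2 (the away team proposes): rejection yields 0 for the home team; the away team offers 0 and keeps 200.
Round 1 (the home team proposes): rejecting gives the away team an expected 0.6 × 200 = 120, so the home team offers 120, keeping 80.

120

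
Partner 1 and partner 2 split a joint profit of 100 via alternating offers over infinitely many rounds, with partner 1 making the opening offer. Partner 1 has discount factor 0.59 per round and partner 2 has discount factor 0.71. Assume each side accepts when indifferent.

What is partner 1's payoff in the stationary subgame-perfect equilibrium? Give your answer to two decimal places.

49.91

When partner 1 proposes, partner 2 accepts any offer worth at least 0.71 times what partner 2 would get by proposing next round; and vice versa.
This gives x = 100 − 0.71y and y = 100 − 0.59x, where x and y are each side's share when it proposes.
Hence (1 − 0.71·0.59)x = 100(1 − 0.71), i.e. 0.5811·x = 29.
x ≈ 49.9054; partner 2's share is 100 − x ≈ 50.0946.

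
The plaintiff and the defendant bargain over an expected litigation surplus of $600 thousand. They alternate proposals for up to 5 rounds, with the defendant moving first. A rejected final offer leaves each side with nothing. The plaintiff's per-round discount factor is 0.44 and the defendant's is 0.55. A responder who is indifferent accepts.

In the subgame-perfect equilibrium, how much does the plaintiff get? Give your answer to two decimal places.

Work backward from the last round.
Round 5 (the defendant proposes): the plaintiff will accept anything ≥ 0, so the defendant offers 0 and keeps 600.
Round 4 (the plaintiff proposes): the defendant can get 600 next round, worth 0.55 × 600 = 330 now, so the plaintiff offers 330, keeping 270.
Round 3 (the defendant proposes): the plaintiff can get 270 next round, worth 0.44 × 270 = 118.8 now. The defendant offers 118.8 and keeps 600 − 118.8 = 481.2.
Round 2 (the plaintiff proposes): the defendant can get 481.2 next round, worth 0.55 × 481.2 = 264.66 now; the plaintiff offers that and keeps 335.34.
Round 1 (the defendant proposes): the plaintiff can get 335.34 next round, worth 0.44 × 335.34 = 147.5496 now. The defendant offers 147.5496 and keeps 600 − 147.5496 = 452.4504.

147.55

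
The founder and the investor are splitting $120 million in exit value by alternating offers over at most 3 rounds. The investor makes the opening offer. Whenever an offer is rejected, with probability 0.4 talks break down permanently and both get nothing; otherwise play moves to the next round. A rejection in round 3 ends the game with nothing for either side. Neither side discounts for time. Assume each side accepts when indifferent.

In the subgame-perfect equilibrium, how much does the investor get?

91.2

Round 3 (the investor proposes): rejection yields 0 for the founder; the investor offers 0 and keeps 120.
Round 2 (the founder proposes): rejecting gives the investor an expected 0.6 × 120 = 72; the founder offers that and keeps 48.
Round 1 (the investor proposes): rejecting gives the founder an expected 0.6 × 48 = 28.8. The investor offers 28.8 and keeps 120 − 28.8 = 91.2.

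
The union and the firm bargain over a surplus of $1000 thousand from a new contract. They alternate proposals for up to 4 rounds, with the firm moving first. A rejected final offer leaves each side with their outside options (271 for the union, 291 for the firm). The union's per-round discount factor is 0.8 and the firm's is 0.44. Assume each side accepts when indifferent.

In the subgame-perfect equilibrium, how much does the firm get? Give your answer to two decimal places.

Round 4 (the union proposes): the firm gets 291 if talks fail, so the union offers 291 and keeps 709.
Round 3 (the firm proposes): the union can get 709 next round, worth 0.8 × 709 = 567.2 now. The firm offers 567.2 and keeps 1000 − 567.2 = 432.8.
Round 2 (the union proposes): the firm can get 432.8 next round, worth 0.44 × 432.8 = 190.432 now, so the union offers 190.432, keeping 809.568.
Round 1 (the firm proposes): the union can get 809.568 next round, worth 0.8 × 809.568 = 647.6544 now; the firm offers that and keeps 352.3456.

352.35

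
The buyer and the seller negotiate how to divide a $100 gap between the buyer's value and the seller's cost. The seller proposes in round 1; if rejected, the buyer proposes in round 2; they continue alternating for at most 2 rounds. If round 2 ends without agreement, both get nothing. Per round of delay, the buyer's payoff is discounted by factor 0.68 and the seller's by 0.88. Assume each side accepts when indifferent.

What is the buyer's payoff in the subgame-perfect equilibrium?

By backward induction:
Round 2 (the buyer proposes): the seller will accept anything ≥ 0, so the buyer offers 0 and keeps 100.
Round 1 (the seller proposes): the buyer can get 100 next round, worth 0.68 × 100 = 68 now, so the seller offers 68, keeping 32.

68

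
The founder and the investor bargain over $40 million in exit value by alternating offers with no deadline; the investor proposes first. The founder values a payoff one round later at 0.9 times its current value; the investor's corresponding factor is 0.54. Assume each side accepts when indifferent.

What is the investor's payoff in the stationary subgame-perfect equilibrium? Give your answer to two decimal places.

In a stationary SPE each proposer offers the other exactly their discounted continuation value.
If the investor keeps x when proposing and the founder keeps y when proposing, then x = 40 − 0.9y and y = 40 − 0.54x.
Solving: x = 40(1 − 0.9) / (1 − 0.54·0.9) = 4 / 0.514 ≈ 7.7821.
The founder gets 40 − 7.7821 ≈ 32.2179.

7.78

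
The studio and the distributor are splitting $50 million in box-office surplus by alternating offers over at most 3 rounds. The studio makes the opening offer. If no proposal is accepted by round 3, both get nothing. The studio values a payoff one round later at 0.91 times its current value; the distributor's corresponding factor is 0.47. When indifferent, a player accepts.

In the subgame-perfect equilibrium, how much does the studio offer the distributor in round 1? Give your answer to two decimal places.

Round 3 (the studio proposes): the distributor will accept anything ≥ 0, so the studio offers 0 and keeps 50.
Round 2 (the distributor proposes): the studio can get 50 next round, worth 0.91 × 50 = 45.5 now. The distributor offers 45.5 and keeps 50 − 45.5 = 4.5.
Round 1 (the studio proposes): the distributor can get 4.5 next round, worth 0.47 × 4.5 = 2.115 now, so the studio offers 2.115, keeping 47.885.

2.12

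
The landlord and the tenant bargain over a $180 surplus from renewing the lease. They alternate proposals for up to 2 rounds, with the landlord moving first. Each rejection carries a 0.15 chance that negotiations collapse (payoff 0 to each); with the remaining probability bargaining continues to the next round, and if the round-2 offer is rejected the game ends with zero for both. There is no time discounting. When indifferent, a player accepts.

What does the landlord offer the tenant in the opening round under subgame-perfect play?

153

Round 2 (the tenant proposes): the landlord will accept anything ≥ 0, so the tenant offers 0 and keeps 180.
Round 1 (the landlord proposes): rejecting gives the tenant an expected 0.85 × 180 = 153, so the landlord offers 153, keeping 27.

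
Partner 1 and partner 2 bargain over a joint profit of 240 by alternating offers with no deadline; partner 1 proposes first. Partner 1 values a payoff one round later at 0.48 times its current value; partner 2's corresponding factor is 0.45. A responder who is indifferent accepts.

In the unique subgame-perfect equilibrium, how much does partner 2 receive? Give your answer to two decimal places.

71.63

When partner 1 proposes, partner 2 accepts any offer worth at least 0.45 times what partner 2 would get by proposing next round; and vice versa.
This gives x = 240 − 0.45y and y = 240 − 0.48x, where x and y are each side's share when it proposes.
Hence (1 − 0.45·0.48)x = 240(1 − 0.45), i.e. 0.784·x = 132.
x ≈ 168.3673; partner 2's share is 240 − x ≈ 71.6327.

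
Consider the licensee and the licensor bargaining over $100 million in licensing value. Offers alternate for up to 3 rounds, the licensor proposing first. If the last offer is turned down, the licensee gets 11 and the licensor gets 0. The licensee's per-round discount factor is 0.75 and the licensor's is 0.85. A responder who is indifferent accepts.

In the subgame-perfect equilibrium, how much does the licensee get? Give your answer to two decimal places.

Round 3 (the licensor proposes): the licensee gets 11 if talks fail, so the licensor offers 11 and keeps 89.
Round 2 (the licensee proposes): the licensor can get 89 next round, worth 0.85 × 89 = 75.65 now, so the licensee offers 75.65, keeping 24.35.
Round 1 (the licensor proposes): the licensee can get 24.35 next round, worth 0.75 × 24.35 = 18.2625 now, so the licensor offers 18.2625, keeping 81.7375.

18.26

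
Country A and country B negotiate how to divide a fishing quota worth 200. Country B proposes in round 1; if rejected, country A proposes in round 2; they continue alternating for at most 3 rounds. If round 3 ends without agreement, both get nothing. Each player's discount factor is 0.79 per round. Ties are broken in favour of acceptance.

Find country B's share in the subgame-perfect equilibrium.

Round 3 (country B proposes): country A will accept anything ≥ 0, so country B offers 0 and keeps 200.
Round 2 (country A proposes): country B can get 200 next round, worth 0.79 × 200 = 158 now; country A offers that and keeps 42.
Round 1 (country B proposes): country A can get 42 next round, worth 0.79 × 42 = 33.18 now, so country B offers 33.18, keeping 166.82.

166.82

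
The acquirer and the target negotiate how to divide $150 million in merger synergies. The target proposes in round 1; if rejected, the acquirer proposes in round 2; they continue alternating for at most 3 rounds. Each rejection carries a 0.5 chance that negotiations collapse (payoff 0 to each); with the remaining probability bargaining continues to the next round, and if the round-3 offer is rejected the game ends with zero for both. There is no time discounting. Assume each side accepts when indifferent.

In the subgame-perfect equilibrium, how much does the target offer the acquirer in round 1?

37.5

By backward induction:
Round 3 (the target proposes): the acquirer will accept anything ≥ 0, so the target offers 0 and keeps 150.
Round 2 (the acquirer proposes): rejecting gives the target an expected 0.5 × 150 = 75. The acquirer offers 75 and keeps 150 − 75 = 75.
Round 1 (the target proposes): rejecting gives the acquirer an expected 0.5 × 75 = 37.5, so the target offers 37.5, keeping 112.5.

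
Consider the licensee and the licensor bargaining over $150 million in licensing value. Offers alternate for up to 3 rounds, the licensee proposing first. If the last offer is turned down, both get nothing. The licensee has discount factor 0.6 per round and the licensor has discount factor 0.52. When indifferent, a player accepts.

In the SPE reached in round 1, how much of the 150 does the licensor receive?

Round 3 (the licensee proposes): rejection yields 0 for the licensor; the licensee offers 0 and keeps 150.
Round 2 (the licensor proposes): the licensee can get 150 next round, worth 0.6 × 150 = 90 now. The licensor offers 90 and keeps 150 − 90 = 60.
Round 1 (the licensee proposes): the licensor can get 60 next round, worth 0.52 × 60 = 31.2 now; the licensee offers that and keeps 118.8.

31.2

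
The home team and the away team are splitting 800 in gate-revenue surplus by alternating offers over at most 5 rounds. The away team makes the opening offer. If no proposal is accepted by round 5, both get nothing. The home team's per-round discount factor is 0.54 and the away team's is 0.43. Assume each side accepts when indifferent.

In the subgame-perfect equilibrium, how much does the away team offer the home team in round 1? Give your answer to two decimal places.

Round 5 (the away team proposes): the home team will accept anything ≥ 0, so the away team offers 0 and keeps 800.
Round 4 (the home team proposes): the away team can get 800 next round, worth 0.43 × 800 = 344 now; the home team offers that and keeps 456.
Round 3 (the away team proposes): the home team can get 456 next round, worth 0.54 × 456 = 246.24 now, so the away team offers 246.24, keeping 553.76.
Round 2 (the home team proposes): the away team can get 553.76 next round, worth 0.43 × 553.76 = 238.1168 now. The home team offers 238.1168 and keeps 800 − 238.1168 = 561.8832.
Round 1 (the away team proposes): the home team can get 561.8832 next round, worth 0.54 × 561.8832 = 303.416928 now, so the away team offers 303.416928, keeping 496.583072.

303.42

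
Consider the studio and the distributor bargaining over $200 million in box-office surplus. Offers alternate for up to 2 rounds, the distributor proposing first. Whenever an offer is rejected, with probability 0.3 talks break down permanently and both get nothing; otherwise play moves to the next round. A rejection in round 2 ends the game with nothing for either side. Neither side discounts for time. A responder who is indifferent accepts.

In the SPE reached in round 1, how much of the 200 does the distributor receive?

By backward induction:
Round 2 (the studio proposes): the distributor will accept anything ≥ 0, so the studio offers 0 and keeps 200.
Round 1 (the distributor proposes): rejecting gives the studio an expected 0.7 × 200 = 140, so the distributor offers 140, keeping 60.

60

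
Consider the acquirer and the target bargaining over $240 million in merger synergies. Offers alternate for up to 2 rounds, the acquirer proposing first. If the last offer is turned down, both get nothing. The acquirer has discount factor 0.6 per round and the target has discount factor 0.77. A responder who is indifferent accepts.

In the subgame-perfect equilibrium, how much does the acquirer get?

Round 2 (the target proposes): rejection yields 0 for the acquirer; the target offers 0 and keeps 240.
Round 1 (the acquirer proposes): the target can get 240 next round, worth 0.77 × 240 = 184.8 now, so the acquirer offers 184.8, keeping 55.2.

55.2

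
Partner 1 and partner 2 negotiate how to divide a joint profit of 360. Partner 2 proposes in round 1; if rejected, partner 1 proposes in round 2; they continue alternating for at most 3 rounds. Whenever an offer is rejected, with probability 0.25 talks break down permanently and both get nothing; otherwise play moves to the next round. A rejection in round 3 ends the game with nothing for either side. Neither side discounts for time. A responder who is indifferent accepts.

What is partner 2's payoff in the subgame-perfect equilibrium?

Round 3 (partner 2 proposes): rejection yields 0 for partner 1; partner 2 offers 0 and keeps 360.
Round 2 (partner 1 proposes): rejecting gives partner 2 an expected 0.75 × 360 = 270; partner 1 offers that and keeps 90.
Round 1 (partner 2 proposes): rejecting gives partner 1 an expected 0.75 × 90 = 67.5. Partner 2 offers 67.5 and keeps 360 − 67.5 = 292.5.

292.5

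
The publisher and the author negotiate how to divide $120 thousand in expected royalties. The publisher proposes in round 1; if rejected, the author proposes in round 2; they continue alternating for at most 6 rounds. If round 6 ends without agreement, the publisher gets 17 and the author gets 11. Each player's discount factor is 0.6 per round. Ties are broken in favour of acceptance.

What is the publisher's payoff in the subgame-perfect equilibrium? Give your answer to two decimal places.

72.82

Work backward from the last round.
Round 6 (the author proposes): the publisher gets 17 if talks fail, so the author offers 17 and keeps 103.
Round 5 (the publisher proposes): the author can get 103 next round, worth 0.6 × 103 = 61.8 now. The publisher offers 61.8 and keeps 120 − 61.8 = 58.2.
Round 4 (the author proposes): the publisher can get 58.2 next round, worth 0.6 × 58.2 = 34.92 now, so the author offers 34.92, keeping 85.08.
Round 3 (the publisher proposes): the author can get 85.08 next round, worth 0.6 × 85.08 = 51.048 now. The publisher offers 51.048 and keeps 120 − 51.048 = 68.952.
Round 2 (the author proposes): the publisher can get 68.952 next round, worth 0.6 × 68.952 = 41.3712 now; the author offers that and keeps 78.6288.
Round 1 (the publisher proposes): the author can get 78.6288 next round, worth 0.6 × 78.6288 = 47.17728 now; the publisher offers that and keeps 72.82272.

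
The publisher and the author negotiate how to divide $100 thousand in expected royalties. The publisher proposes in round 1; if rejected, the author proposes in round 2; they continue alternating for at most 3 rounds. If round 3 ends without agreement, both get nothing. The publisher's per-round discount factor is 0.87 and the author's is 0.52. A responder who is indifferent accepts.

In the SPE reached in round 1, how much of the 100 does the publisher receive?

Round 3 (the publisher proposes): rejection yields 0 for the author; the publisher offers 0 and keeps 100.
Round 2 (the author proposes): the publisher can get 100 next round, worth 0.87 × 100 = 87 now, so the author offers 87, keeping 13.
Round 1 (the publisher proposes): the author can get 13 next round, worth 0.52 × 13 = 6.76 now; the publisher offers that and keeps 93.24.

93.24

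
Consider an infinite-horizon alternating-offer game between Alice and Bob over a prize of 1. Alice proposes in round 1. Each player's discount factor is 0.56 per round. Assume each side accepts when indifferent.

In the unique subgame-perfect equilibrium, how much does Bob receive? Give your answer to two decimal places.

In a stationary SPE each proposer offers the other exactly their discounted continuation value.
If Alice keeps x when proposing and Bob keeps y when proposing, then x = 1 − 0.56y and y = 1 − 0.56x.
Solving: x = 1(1 − 0.56) / (1 − 0.56·0.56) = 0.44 / 0.6864 ≈ 0.6410.
Bob gets 1 − 0.6410 ≈ 0.3590.

0.36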